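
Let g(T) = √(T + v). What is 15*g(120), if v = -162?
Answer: 15*I*√42 ≈ 97.211*I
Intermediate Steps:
g(T) = √(-162 + T) (g(T) = √(T - 162) = √(-162 + T))
15*g(120) = 15*√(-162 + 120) = 15*√(-42) = 15*(I*√42) = 15*I*√42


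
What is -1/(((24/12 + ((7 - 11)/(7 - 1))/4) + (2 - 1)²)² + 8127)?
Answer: -36/292861 ≈ -0.00012293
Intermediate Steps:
-1/(((24/12 + ((7 - 11)/(7 - 1))/4) + (2 - 1)²)² + 8127) = -1/(((24*(1/12) - 4/6*(¼)) + 1²)² + 8127) = -1/(((2 - 4*⅙*(¼)) + 1)² + 8127) = -1/(((2 - ⅔*¼) + 1)² + 8127) = -1/(((2 - ⅙) + 1)² + 8127) = -1/((11/6 + 1)² + 8127) = -1/((17/6)² + 8127) = -1/(289/36 + 8127) = -1/292861/36 = -1*36/292861 = -36/292861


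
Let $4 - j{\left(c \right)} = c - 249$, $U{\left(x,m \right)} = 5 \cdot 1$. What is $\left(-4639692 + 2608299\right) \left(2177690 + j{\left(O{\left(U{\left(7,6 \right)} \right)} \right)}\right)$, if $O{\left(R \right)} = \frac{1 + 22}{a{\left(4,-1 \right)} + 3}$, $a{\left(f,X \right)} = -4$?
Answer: $-4424304886638$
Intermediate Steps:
$U{\left(x,m \right)} = 5$
$O{\left(R \right)} = -23$ ($O{\left(R \right)} = \frac{1 + 22}{-4 + 3} = \frac{23}{-1} = 23 \left(-1\right) = -23$)
$j{\left(c \right)} = 253 - c$ ($j{\left(c \right)} = 4 - \left(c - 249\right) = 4 - \left(-249 + c\right) = 253 - c$)
$\left(-4639692 + 2608299\right) \left(2177690 + j{\left(O{\left(U{\left(7,6 \right)} \right)} \right)}\right) = \left(-4639692 + 2608299\right) \left(2177690 + \left(253 - -23\right)\right) = - 2031393 \left(2177690 + \left(253 + 23\right)\right) = - 2031393 \left(2177690 + 276\right) = \left(-2031393\right) 2177966 = -4424304886638$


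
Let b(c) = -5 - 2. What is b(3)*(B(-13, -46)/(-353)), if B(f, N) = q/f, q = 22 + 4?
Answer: -14/353 ≈ -0.039660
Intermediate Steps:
q = 26
B(f, N) = 26/f
b(c) = -7
b(3)*(B(-13, -46)/(-353)) = -7*26/(-13)/(-353) = -7*26*(-1/13)*(-1)/353 = -(-14)*(-1)/353 = -7*2/353 = -14/353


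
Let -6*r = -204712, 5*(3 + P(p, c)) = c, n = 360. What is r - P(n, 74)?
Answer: 511603/15 ≈ 34107.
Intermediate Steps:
P(p, c) = -3 + c/5
r = 102356/3 (r = -⅙*(-204712) = 102356/3 ≈ 34119.)
r - P(n, 74) = 102356/3 - (-3 + (⅕)*74) = 102356/3 - (-3 + 74/5) = 102356/3 - 1*59/5 = 102356/3 - 59/5 = 511603/15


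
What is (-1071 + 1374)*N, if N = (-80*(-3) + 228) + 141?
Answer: 184527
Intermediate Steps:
N = 609 (N = (240 + 228) + 141 = 468 + 141 = 609)
(-1071 + 1374)*N = (-1071 + 1374)*609 = 303*609 = 184527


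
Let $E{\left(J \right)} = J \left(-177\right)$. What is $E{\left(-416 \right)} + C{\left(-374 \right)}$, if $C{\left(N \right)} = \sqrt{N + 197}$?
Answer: $73632 + i \sqrt{177} \approx 73632.0 + 13.304 i$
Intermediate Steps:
$E{\left(J \right)} = - 177 J$
$C{\left(N \right)} = \sqrt{197 + N}$
$E{\left(-416 \right)} + C{\left(-374 \right)} = \left(-177\right) \left(-416\right) + \sqrt{197 - 374} = 73632 + \sqrt{-177} = 73632 + i \sqrt{177}$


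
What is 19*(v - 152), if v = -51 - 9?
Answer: -4028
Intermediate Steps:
v = -60
19*(v - 152) = 19*(-60 - 152) = 19*(-212) = -4028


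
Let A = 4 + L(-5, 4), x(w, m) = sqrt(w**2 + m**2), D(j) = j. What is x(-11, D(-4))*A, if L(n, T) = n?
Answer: -sqrt(137) ≈ -11.705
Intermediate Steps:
x(w, m) = sqrt(m**2 + w**2)
A = -1 (A = 4 - 5 = -1)
x(-11, D(-4))*A = sqrt((-4)**2 + (-11)**2)*(-1) = sqrt(16 + 121)*(-1) = sqrt(137)*(-1) = -sqrt(137)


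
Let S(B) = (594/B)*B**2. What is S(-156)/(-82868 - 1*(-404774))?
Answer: -1188/4127 ≈ -0.28786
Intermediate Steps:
S(B) = 594*B
S(-156)/(-82868 - 1*(-404774)) = (594*(-156))/(-82868 - 1*(-404774)) = -92664/(-82868 + 404774) = -92664/321906 = -92664*1/321906 = -1188/4127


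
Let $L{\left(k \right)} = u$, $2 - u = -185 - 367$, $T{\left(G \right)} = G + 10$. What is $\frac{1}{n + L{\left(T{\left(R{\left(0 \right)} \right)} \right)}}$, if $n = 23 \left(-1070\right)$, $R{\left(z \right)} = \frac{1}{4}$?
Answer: $- \frac{1}{24056} \approx -4.157 \cdot 10^{-5}$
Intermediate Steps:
$R{\left(z \right)} = \frac{1}{4}$
$T{\left(G \right)} = 10 + G$
$n = -24610$
$u = 554$ ($u = 2 - \left(-185 - 367\right) = 2 - -552 = 2 + 552 = 554$)
$L{\left(k \right)} = 554$
$\frac{1}{n + L{\left(T{\left(R{\left(0 \right)} \right)} \right)}} = \frac{1}{-24610 + 554} = \frac{1}{-24056} = - \frac{1}{24056}$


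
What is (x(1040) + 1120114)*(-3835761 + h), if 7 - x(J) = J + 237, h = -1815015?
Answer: -6322336822944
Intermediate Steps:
x(J) = -230 - J (x(J) = 7 - (J + 237) = 7 - (237 + J) = 7 + (-237 - J) = -230 - J)
(x(1040) + 1120114)*(-3835761 + h) = ((-230 - 1*1040) + 1120114)*(-3835761 - 1815015) = ((-230 - 1040) + 1120114)*(-5650776) = (-1270 + 1120114)*(-5650776) = 1118844*(-5650776) = -6322336822944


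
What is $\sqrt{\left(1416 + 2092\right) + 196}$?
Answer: $2 \sqrt{926} \approx 60.86$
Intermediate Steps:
$\sqrt{\left(1416 + 2092\right) + 196} = \sqrt{3508 + 196} = \sqrt{3704} = 2 \sqrt{926}$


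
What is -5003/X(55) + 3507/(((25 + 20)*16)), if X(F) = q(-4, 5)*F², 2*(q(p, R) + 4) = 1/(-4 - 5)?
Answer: 55951477/10599600 ≈ 5.2786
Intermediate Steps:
q(p, R) = -73/18 (q(p, R) = -4 + 1/(2*(-4 - 5)) = -4 + (½)/(-9) = -4 + (½)*(-⅑) = -4 - 1/18 = -73/18)
X(F) = -73*F²/18
-5003/X(55) + 3507/(((25 + 20)*16)) = -5003/((-73/18*55²)) + 3507/(((25 + 20)*16)) = -5003/((-73/18*3025)) + 3507/((45*16)) = -5003/(-220825/18) + 3507/720 = -5003*(-18/220825) + 3507*(1/720) = 90054/220825 + 1169/240 = 55951477/10599600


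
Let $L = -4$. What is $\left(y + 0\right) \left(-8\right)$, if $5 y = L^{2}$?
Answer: $- \frac{128}{5} \approx -25.6$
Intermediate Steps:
$y = \frac{16}{5}$ ($y = \frac{\left(-4\right)^{2}}{5} = \frac{1}{5} \cdot 16 = \frac{16}{5} \approx 3.2$)
$\left(y + 0\right) \left(-8\right) = \left(\frac{16}{5} + 0\right) \left(-8\right) = \frac{16}{5} \left(-8\right) = - \frac{128}{5}$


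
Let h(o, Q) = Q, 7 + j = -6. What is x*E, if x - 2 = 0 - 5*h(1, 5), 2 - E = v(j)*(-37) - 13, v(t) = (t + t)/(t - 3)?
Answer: -13823/8 ≈ -1727.9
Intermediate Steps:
j = -13 (j = -7 - 6 = -13)
v(t) = 2*t/(-3 + t) (v(t) = (2*t)/(-3 + t) = 2*t/(-3 + t))
E = 601/8 (E = 2 - ((2*(-13)/(-3 - 13))*(-37) - 13) = 2 - ((2*(-13)/(-16))*(-37) - 13) = 2 - ((2*(-13)*(-1/16))*(-37) - 13) = 2 - ((13/8)*(-37) - 13) = 2 - (-481/8 - 13) = 2 - 1*(-585/8) = 2 + 585/8 = 601/8 ≈ 75.125)
x = -23 (x = 2 + (0 - 5*5) = 2 + (0 - 25) = 2 - 25 = -23)
x*E = -23*601/8 = -13823/8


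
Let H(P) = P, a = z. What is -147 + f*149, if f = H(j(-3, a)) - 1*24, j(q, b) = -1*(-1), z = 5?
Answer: -3574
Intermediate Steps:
a = 5
j(q, b) = 1
f = -23 (f = 1 - 1*24 = 1 - 24 = -23)
-147 + f*149 = -147 - 23*149 = -147 - 3427 = -3574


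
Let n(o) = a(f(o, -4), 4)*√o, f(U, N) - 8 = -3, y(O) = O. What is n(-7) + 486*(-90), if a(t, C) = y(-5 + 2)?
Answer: -43740 - 3*I*√7 ≈ -43740.0 - 7.9373*I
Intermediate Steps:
f(U, N) = 5 (f(U, N) = 8 - 3 = 5)
a(t, C) = -3 (a(t, C) = -5 + 2 = -3)
n(o) = -3*√o
n(-7) + 486*(-90) = -3*I*√7 + 486*(-90) = -3*I*√7 - 43740 = -43740 - 3*I*√7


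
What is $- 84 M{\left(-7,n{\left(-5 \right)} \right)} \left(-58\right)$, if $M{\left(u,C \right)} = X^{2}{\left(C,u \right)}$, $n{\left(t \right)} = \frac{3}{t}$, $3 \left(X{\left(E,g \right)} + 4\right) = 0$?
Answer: $77952$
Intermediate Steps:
$X{\left(E,g \right)} = -4$ ($X{\left(E,g \right)} = -4 + \frac{1}{3} \cdot 0 = -4 + 0 = -4$)
$M{\left(u,C \right)} = 16$ ($M{\left(u,C \right)} = \left(-4\right)^{2} = 16$)
$- 84 M{\left(-7,n{\left(-5 \right)} \right)} \left(-58\right) = \left(-84\right) 16 \left(-58\right) = \left(-1344\right) \left(-58\right) = 77952$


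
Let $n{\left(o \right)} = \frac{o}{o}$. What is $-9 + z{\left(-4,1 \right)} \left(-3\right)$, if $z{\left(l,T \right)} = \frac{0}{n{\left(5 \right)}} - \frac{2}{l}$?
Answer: $- \frac{21}{2} \approx -10.5$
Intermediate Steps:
$n{\left(o \right)} = 1$
$z{\left(l,T \right)} = - \frac{2}{l}$ ($z{\left(l,T \right)} = \frac{0}{1} - \frac{2}{l} = 0 \cdot 1 - \frac{2}{l} = 0 - \frac{2}{l} = - \frac{2}{l}$)
$-9 + z{\left(-4,1 \right)} \left(-3\right) = -9 + - \frac{2}{-4} \left(-3\right) = -9 + \left(-2\right) \left(- \frac{1}{4}\right) \left(-3\right) = -9 + \frac{1}{2} \left(-3\right) = -9 - \frac{3}{2} = - \frac{21}{2}$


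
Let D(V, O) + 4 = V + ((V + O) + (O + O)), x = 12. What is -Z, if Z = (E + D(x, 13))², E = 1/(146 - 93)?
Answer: -9784384/2809 ≈ -3483.2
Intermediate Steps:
E = 1/53 ≈ 0.018868
D(V, O) = -4 + 2*V + 3*O (D(V, O) = -4 + (V + ((V + O) + (O + O))) = -4 + (V + ((O + V) + 2*O)) = -4 + (V + (V + 3*O)) = -4 + (2*V + 3*O) = -4 + 2*V + 3*O)
Z = 9784384/2809 (Z = (1/53 + (-4 + 2*12 + 3*13))² = (1/53 + (-4 + 24 + 39))² = (1/53 + 59)² = (3128/53)² = 9784384/2809 ≈ 3483.2)
-Z = -1*9784384/2809 = -9784384/2809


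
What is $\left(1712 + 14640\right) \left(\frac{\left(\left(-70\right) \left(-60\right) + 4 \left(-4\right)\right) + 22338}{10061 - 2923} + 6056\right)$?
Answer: $\frac{353646748000}{3569} \approx 9.9089 \cdot 10^{7}$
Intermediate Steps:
$\left(1712 + 14640\right) \left(\frac{\left(\left(-70\right) \left(-60\right) + 4 \left(-4\right)\right) + 22338}{10061 - 2923} + 6056\right) = 16352 \left(\frac{\left(4200 - 16\right) + 22338}{7138} + 6056\right) = 16352 \left(\left(4184 + 22338\right) \frac{1}{7138} + 6056\right) = 16352 \left(26522 \cdot \frac{1}{7138} + 6056\right) = 16352 \left(\frac{13261}{3569} + 6056\right) = 16352 \cdot \frac{21627125}{3569} = \frac{353646748000}{3569}$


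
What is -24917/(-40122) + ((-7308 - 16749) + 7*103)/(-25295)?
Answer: 1566562507/1014885990 ≈ 1.5436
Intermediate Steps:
-24917/(-40122) + ((-7308 - 16749) + 7*103)/(-25295) = -24917*(-1/40122) + (-24057 + 721)*(-1/25295) = 24917/40122 - 23336*(-1/25295) = 24917/40122 + 23336/25295 = 1566562507/1014885990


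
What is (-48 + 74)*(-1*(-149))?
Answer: 3874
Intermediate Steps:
(-48 + 74)*(-1*(-149)) = 26*149 = 3874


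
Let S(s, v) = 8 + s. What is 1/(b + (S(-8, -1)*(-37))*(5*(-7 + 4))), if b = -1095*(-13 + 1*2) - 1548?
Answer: 1/10497 ≈ 9.5265e-5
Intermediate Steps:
b = 10497 (b = -1095*(-13 + 2) - 1548 = -1095*(-11) - 1548 = 12045 - 1548 = 10497)
1/(b + (S(-8, -1)*(-37))*(5*(-7 + 4))) = 1/(10497 + ((8 - 8)*(-37))*(5*(-7 + 4))) = 1/(10497 + (0*(-37))*(5*(-3))) = 1/(10497 + 0*(-15)) = 1/(10497 + 0) = 1/10497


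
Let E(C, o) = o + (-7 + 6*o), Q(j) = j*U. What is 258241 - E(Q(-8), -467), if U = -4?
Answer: 261517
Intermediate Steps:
Q(j) = -4*j (Q(j) = j*(-4) = -4*j)
E(C, o) = -7 + 7*o
258241 - E(Q(-8), -467) = 258241 - (-7 + 7*(-467)) = 258241 - (-7 - 3269) = 258241 - 1*(-3276) = 258241 + 3276 = 261517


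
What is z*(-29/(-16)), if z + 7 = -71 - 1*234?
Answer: -1131/2 ≈ -565.50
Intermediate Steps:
z = -312 (z = -7 + (-71 - 1*234) = -7 + (-71 - 234) = -7 - 305 = -312)
z*(-29/(-16)) = -(-9048)/(-16) = -(-9048)*(-1)/16 = -312*29/16 = -1131/2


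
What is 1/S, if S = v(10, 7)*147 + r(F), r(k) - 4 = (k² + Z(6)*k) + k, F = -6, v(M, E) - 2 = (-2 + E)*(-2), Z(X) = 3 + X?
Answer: -1/1196 ≈ -0.00083612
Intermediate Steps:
v(M, E) = 6 - 2*E (v(M, E) = 2 + (-2 + E)*(-2) = 2 + (4 - 2*E) = 6 - 2*E)
r(k) = 4 + k² + 10*k (r(k) = 4 + ((k² + (3 + 6)*k) + k) = 4 + ((k² + 9*k) + k) = 4 + (k² + 10*k) = 4 + k² + 10*k)
S = -1196 (S = (6 - 2*7)*147 + (4 + (-6)² + 10*(-6)) = (6 - 14)*147 + (4 + 36 - 60) = -8*147 - 20 = -1176 - 20 = -1196)
1/S = 1/(-1196) = -1/1196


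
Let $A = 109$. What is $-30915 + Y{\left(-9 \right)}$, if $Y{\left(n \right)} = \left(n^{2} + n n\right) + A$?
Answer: $-30644$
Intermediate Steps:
$Y{\left(n \right)} = 109 + 2 n^{2}$ ($Y{\left(n \right)} = \left(n^{2} + n n\right) + 109 = \left(n^{2} + n^{2}\right) + 109 = 2 n^{2} + 109 = 109 + 2 n^{2}$)
$-30915 + Y{\left(-9 \right)} = -30915 + \left(109 + 2 \left(-9\right)^{2}\right) = -30915 + \left(109 + 2 \cdot 81\right) = -30915 + \left(109 + 162\right) = -30915 + 271 = -30644$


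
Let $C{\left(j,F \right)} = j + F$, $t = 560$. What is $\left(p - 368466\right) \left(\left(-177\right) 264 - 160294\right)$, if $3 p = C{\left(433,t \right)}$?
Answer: $76212043970$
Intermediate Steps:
$C{\left(j,F \right)} = F + j$
$p = 331$ ($p = \frac{560 + 433}{3} = \frac{1}{3} \cdot 993 = 331$)
$\left(p - 368466\right) \left(\left(-177\right) 264 - 160294\right) = \left(331 - 368466\right) \left(\left(-177\right) 264 - 160294\right) = - 368135 \left(-46728 - 160294\right) = \left(-368135\right) \left(-207022\right) = 76212043970$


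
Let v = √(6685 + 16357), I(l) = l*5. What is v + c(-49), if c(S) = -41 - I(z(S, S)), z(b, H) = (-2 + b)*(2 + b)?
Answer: -12026 + √23042 ≈ -11874.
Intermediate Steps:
I(l) = 5*l
c(S) = -21 - 5*S² (c(S) = -41 - 5*(-4 + S²) = -41 - (-20 + 5*S²) = -41 + (20 - 5*S²) = -21 - 5*S²)
v = √23042 ≈ 151.80
v + c(-49) = √23042 + (-21 - 5*(-49)²) = √23042 + (-21 - 5*2401) = √23042 + (-21 - 12005) = √23042 - 12026 = -12026 + √23042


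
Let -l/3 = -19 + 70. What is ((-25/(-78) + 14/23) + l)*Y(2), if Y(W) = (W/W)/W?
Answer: -272815/3588 ≈ -76.035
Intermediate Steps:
Y(W) = 1/W
l = -153 (l = -3*(-19 + 70) = -3*51 = -153)
((-25/(-78) + 14/23) + l)*Y(2) = ((-25/(-78) + 14/23) - 153)/2 = ((-25*(-1/78) + 14*(1/23)) - 153)*(1/2) = ((25/78 + 14/23) - 153)*(1/2) = (1667/1794 - 153)*(1/2) = -272815/1794*1/2 = -272815/3588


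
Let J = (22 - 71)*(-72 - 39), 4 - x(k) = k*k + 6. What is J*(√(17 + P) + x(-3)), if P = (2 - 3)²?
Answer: -59829 + 16317*√2 ≈ -36753.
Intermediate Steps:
x(k) = -2 - k² (x(k) = 4 - (k*k + 6) = 4 - (k² + 6) = 4 - (6 + k²) = 4 + (-6 - k²) = -2 - k²)
P = 1 (P = (-1)² = 1)
J = 5439 (J = -49*(-111) = 5439)
J*(√(17 + P) + x(-3)) = 5439*(√(17 + 1) + (-2 - 1*(-3)²)) = 5439*(√18 + (-2 - 1*9)) = 5439*(3*√2 + (-2 - 9)) = 5439*(3*√2 - 11) = 5439*(-11 + 3*√2) = -59829 + 16317*√2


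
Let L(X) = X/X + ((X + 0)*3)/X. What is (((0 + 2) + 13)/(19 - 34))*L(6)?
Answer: -4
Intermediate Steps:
L(X) = 4 (L(X) = 1 + (X*3)/X = 1 + (3*X)/X = 1 + 3 = 4)
(((0 + 2) + 13)/(19 - 34))*L(6) = (((0 + 2) + 13)/(19 - 34))*4 = ((2 + 13)/(-15))*4 = -1/15*15*4 = -1*4 = -4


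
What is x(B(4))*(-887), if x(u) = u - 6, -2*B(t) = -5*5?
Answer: -11531/2 ≈ -5765.5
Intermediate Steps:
B(t) = 25/2 (B(t) = -(-5)*5/2 = -½*(-25) = 25/2)
x(u) = -6 + u
x(B(4))*(-887) = (-6 + 25/2)*(-887) = (13/2)*(-887) = -11531/2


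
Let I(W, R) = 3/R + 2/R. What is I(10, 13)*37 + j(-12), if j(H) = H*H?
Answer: 2057/13 ≈ 158.23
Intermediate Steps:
I(W, R) = 5/R
j(H) = H²
I(10, 13)*37 + j(-12) = (5/13)*37 + (-12)² = (5*(1/13))*37 + 144 = (5/13)*37 + 144 = 185/13 + 144 = 2057/13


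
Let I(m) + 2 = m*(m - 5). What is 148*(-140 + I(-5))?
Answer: -13616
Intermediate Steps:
I(m) = -2 + m*(-5 + m) (I(m) = -2 + m*(m - 5) = -2 + m*(-5 + m))
148*(-140 + I(-5)) = 148*(-140 + (-2 + (-5)² - 5*(-5))) = 148*(-140 + (-2 + 25 + 25)) = 148*(-140 + 48) = 148*(-92) = -13616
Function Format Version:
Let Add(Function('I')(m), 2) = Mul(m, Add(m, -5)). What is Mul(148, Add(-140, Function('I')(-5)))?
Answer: -13616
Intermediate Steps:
Function('I')(m) = Add(-2, Mul(m, Add(-5, m))) (Function('I')(m) = Add(-2, Mul(m, Add(m, -5))) = Add(-2, Mul(m, Add(-5, m))))
Mul(148, Add(-140, Function('I')(-5))) = Mul(148, Add(-140, Add(-2, Pow(-5, 2), Mul(-5, -5)))) = Mul(148, Add(-140, Add(-2, 25, 25))) = Mul(148, Add(-140, 48)) = Mul(148, -92) = -13616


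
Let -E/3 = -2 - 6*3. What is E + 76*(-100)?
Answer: -7540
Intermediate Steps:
E = 60 (E = -3*(-2 - 6*3) = -3*(-2 - 18) = -3*(-20) = 60)
E + 76*(-100) = 60 + 76*(-100) = 60 - 7600 = -7540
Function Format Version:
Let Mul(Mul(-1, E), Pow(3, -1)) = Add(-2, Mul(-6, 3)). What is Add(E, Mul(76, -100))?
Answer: -7540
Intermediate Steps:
E = 60 (E = Mul(-3, Add(-2, Mul(-6, 3))) = Mul(-3, Add(-2, -18)) = Mul(-3, -20) = 60)
Add(E, Mul(76, -100)) = Add(60, Mul(76, -100)) = Add(60, -7600) = -7540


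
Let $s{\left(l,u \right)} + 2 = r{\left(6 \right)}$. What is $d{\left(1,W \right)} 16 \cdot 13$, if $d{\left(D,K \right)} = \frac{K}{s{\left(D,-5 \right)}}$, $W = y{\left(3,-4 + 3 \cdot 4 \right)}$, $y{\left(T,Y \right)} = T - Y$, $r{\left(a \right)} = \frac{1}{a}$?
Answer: $\frac{6240}{11} \approx 567.27$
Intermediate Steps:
$s{\left(l,u \right)} = - \frac{11}{6}$ ($s{\left(l,u \right)} = -2 + \frac{1}{6} = - \frac{11}{6}$)
$W = -5$ ($W = 3 - \left(-4 + 3 \cdot 4\right) = 3 - \left(-4 + 12\right) = 3 - 8 = -5$)
$d{\left(D,K \right)} = - \frac{6 K}{11}$ ($d{\left(D,K \right)} = \frac{K}{- \frac{11}{6}} = K \left(- \frac{6}{11}\right) = - \frac{6 K}{11}$)
$d{\left(1,W \right)} 16 \cdot 13 = \left(- \frac{6}{11}\right) \left(-5\right) 16 \cdot 13 = \frac{30}{11} \cdot 16 \cdot 13 = \frac{480}{11} \cdot 13 = \frac{6240}{11}$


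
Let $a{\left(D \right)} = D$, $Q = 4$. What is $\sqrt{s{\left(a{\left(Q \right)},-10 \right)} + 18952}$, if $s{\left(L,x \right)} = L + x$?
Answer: $\sqrt{18946} \approx 137.64$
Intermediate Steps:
$\sqrt{s{\left(a{\left(Q \right)},-10 \right)} + 18952} = \sqrt{\left(4 - 10\right) + 18952} = \sqrt{-6 + 18952} = \sqrt{18946}$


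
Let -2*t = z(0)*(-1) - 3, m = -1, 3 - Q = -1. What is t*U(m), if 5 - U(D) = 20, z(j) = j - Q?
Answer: 15/2 ≈ 7.5000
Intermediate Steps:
Q = 4 (Q = 3 - 1*(-1) = 3 + 1 = 4)
z(j) = -4 + j (z(j) = j - 1*4 = j - 4 = -4 + j)
t = -1/2 (t = -((-4 + 0)*(-1) - 3)/2 = -(-4*(-1) - 3)/2 = -(4 - 3)/2 = -1/2*1 = -1/2 ≈ -0.50000)
U(D) = -15 (U(D) = 5 - 1*20 = 5 - 20 = -15)
t*U(m) = -1/2*(-15) = 15/2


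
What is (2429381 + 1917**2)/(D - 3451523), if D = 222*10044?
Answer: -1220854/244351 ≈ -4.9963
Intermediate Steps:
D = 2229768
(2429381 + 1917**2)/(D - 3451523) = (2429381 + 1917**2)/(2229768 - 3451523) = (2429381 + 3674889)/(-1221755) = 6104270*(-1/1221755) = -1220854/244351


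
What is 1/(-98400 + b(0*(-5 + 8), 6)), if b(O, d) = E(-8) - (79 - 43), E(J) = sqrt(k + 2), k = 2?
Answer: -1/98434 ≈ -1.0159e-5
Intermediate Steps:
E(J) = 2 (E(J) = sqrt(2 + 2) = sqrt(4) = 2)
b(O, d) = -34 (b(O, d) = 2 - (79 - 43) = 2 - 1*36 = 2 - 36 = -34)
1/(-98400 + b(0*(-5 + 8), 6)) = 1/(-98400 - 34) = 1/(-98434) = -1/98434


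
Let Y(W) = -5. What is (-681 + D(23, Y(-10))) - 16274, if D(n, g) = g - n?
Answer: -16983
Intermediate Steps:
(-681 + D(23, Y(-10))) - 16274 = (-681 + (-5 - 1*23)) - 16274 = (-681 + (-5 - 23)) - 16274 = (-681 - 28) - 16274 = -709 - 16274 = -16983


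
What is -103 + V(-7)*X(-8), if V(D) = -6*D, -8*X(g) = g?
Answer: -61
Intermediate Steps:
X(g) = -g/8
-103 + V(-7)*X(-8) = -103 + (-6*(-7))*(-⅛*(-8)) = -103 + 42*1 = -103 + 42 = -61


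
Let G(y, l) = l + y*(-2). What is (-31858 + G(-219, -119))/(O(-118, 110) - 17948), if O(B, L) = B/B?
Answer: 31539/17947 ≈ 1.7573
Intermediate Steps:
G(y, l) = l - 2*y
O(B, L) = 1
(-31858 + G(-219, -119))/(O(-118, 110) - 17948) = (-31858 + (-119 - 2*(-219)))/(1 - 17948) = (-31858 + (-119 + 438))/(-17947) = (-31858 + 319)*(-1/17947) = -31539*(-1/17947) = 31539/17947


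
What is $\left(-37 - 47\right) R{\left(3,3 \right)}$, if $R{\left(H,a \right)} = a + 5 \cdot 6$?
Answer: $-2772$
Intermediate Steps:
$R{\left(H,a \right)} = 30 + a$ ($R{\left(H,a \right)} = a + 30 = 30 + a$)
$\left(-37 - 47\right) R{\left(3,3 \right)} = \left(-37 - 47\right) \left(30 + 3\right) = \left(-84\right) 33 = -2772$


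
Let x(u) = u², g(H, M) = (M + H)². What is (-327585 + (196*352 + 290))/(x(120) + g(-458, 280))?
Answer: -258303/46084 ≈ -5.6050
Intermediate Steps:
g(H, M) = (H + M)²
(-327585 + (196*352 + 290))/(x(120) + g(-458, 280)) = (-327585 + (196*352 + 290))/(120² + (-458 + 280)²) = (-327585 + (68992 + 290))/(14400 + (-178)²) = (-327585 + 69282)/(14400 + 31684) = -258303/46084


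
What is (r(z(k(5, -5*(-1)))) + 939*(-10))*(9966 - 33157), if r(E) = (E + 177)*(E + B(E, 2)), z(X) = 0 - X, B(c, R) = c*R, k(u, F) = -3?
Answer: 180194070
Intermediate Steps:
B(c, R) = R*c
z(X) = -X
r(E) = 3*E*(177 + E) (r(E) = (E + 177)*(E + 2*E) = (177 + E)*(3*E) = 3*E*(177 + E))
(r(z(k(5, -5*(-1)))) + 939*(-10))*(9966 - 33157) = (3*(-1*(-3))*(177 - 1*(-3)) + 939*(-10))*(9966 - 33157) = (3*3*(177 + 3) - 9390)*(-23191) = (3*3*180 - 9390)*(-23191) = (1620 - 9390)*(-23191) = -7770*(-23191) = 180194070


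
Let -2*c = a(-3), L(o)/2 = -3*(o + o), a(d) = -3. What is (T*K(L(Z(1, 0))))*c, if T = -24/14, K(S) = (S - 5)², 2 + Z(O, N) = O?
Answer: -126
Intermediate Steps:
Z(O, N) = -2 + O
L(o) = -12*o (L(o) = 2*(-3*(o + o)) = 2*(-6*o) = -12*o)
K(S) = (-5 + S)²
c = 3/2 (c = -½*(-3) = 3/2 ≈ 1.5000)
T = -12/7 (T = -24*1/14 = -12/7 ≈ -1.7143)
(T*K(L(Z(1, 0))))*c = -12*(-5 - 12*(-2 + 1))²/7*(3/2) = -12*(-5 - 12*(-1))²/7*(3/2) = -12*(-5 + 12)²/7*(3/2) = -12/7*7²*(3/2) = -12/7*49*(3/2) = -84*3/2 = -126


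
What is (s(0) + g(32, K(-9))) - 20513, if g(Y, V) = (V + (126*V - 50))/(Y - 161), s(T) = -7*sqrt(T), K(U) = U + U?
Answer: -2643841/129 ≈ -20495.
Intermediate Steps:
K(U) = 2*U
g(Y, V) = (-50 + 127*V)/(-161 + Y) (g(Y, V) = (V + (-50 + 126*V))/(-161 + Y) = (-50 + 127*V)/(-161 + Y))
(s(0) + g(32, K(-9))) - 20513 = (-7*sqrt(0) + (-50 + 127*(2*(-9)))/(-161 + 32)) - 20513 = (-7*0 + (-50 + 127*(-18))/(-129)) - 20513 = (0 - (-50 - 2286)/129) - 20513 = (0 - 1/129*(-2336)) - 20513 = (0 + 2336/129) - 20513 = 2336/129 - 20513 = -2643841/129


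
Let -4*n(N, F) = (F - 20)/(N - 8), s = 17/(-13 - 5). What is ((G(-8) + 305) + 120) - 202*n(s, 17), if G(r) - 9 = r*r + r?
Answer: 81617/161 ≈ 506.94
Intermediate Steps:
G(r) = 9 + r + r**2 (G(r) = 9 + (r*r + r) = 9 + (r**2 + r) = 9 + (r + r**2) = 9 + r + r**2)
s = -17/18 (s = 17/(-18) = 17*(-1/18) = -17/18 ≈ -0.94444)
n(N, F) = -(-20 + F)/(4*(-8 + N)) (n(N, F) = -(F - 20)/(4*(N - 8)) = -(-20 + F)/(4*(-8 + N)))
((G(-8) + 305) + 120) - 202*n(s, 17) = (((9 - 8 + (-8)**2) + 305) + 120) - 101*(20 - 1*17)/(2*(-8 - 17/18)) = (((9 - 8 + 64) + 305) + 120) - 101*(20 - 17)/(2*(-161/18)) = ((65 + 305) + 120) - 101*(-18)*3/(2*161) = (370 + 120) - 202*(-27/322) = 490 + 2727/161 = 81617/161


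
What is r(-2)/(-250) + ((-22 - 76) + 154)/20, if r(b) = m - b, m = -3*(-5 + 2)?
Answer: 689/250 ≈ 2.7560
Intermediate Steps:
m = 9 (m = -3*(-3) = 9)
r(b) = 9 - b
r(-2)/(-250) + ((-22 - 76) + 154)/20 = (9 - 1*(-2))/(-250) + ((-22 - 76) + 154)/20 = (9 + 2)*(-1/250) + (-98 + 154)*(1/20) = 11*(-1/250) + 56*(1/20) = -11/250 + 14/5 = 689/250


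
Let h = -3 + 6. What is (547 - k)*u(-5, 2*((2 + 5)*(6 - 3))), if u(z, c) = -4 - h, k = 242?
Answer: -2135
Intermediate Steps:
h = 3
u(z, c) = -7 (u(z, c) = -4 - 1*3 = -4 - 3 = -7)
(547 - k)*u(-5, 2*((2 + 5)*(6 - 3))) = (547 - 1*242)*(-7) = (547 - 242)*(-7) = 305*(-7) = -2135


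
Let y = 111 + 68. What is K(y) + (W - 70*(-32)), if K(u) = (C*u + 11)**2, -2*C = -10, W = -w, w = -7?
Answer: 823083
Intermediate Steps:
W = 7 (W = -1*(-7) = 7)
y = 179
C = 5 (C = -1/2*(-10) = 5)
K(u) = (11 + 5*u)**2 (K(u) = (5*u + 11)**2 = (11 + 5*u)**2)
K(y) + (W - 70*(-32)) = (11 + 5*179)**2 + (7 - 70*(-32)) = (11 + 895)**2 + (7 + 2240) = 906**2 + 2247 = 820836 + 2247 = 823083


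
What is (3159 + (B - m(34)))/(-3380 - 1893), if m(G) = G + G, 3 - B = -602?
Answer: -3696/5273 ≈ -0.70093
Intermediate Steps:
B = 605 (B = 3 - 1*(-602) = 3 + 602 = 605)
m(G) = 2*G
(3159 + (B - m(34)))/(-3380 - 1893) = (3159 + (605 - 2*34))/(-3380 - 1893) = (3159 + (605 - 1*68))/(-5273) = (3159 + (605 - 68))*(-1/5273) = (3159 + 537)*(-1/5273) = 3696*(-1/5273) = -3696/5273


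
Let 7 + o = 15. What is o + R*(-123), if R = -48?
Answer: 5912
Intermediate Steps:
o = 8 (o = -7 + 15 = 8)
o + R*(-123) = 8 - 48*(-123) = 8 + 5904 = 5912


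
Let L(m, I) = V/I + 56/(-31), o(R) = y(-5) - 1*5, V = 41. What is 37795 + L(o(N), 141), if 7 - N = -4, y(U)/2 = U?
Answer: 165195320/4371 ≈ 37794.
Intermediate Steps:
y(U) = 2*U
N = 11 (N = 7 - 1*(-4) = 7 + 4 = 11)
o(R) = -15 (o(R) = 2*(-5) - 1*5 = -10 - 5 = -15)
L(m, I) = -56/31 + 41/I (L(m, I) = 41/I + 56/(-31) = 41/I + 56*(-1/31) = 41/I - 56/31 = -56/31 + 41/I)
37795 + L(o(N), 141) = 37795 + (-56/31 + 41/141) = 37795 - 6625/4371 = 165195320/4371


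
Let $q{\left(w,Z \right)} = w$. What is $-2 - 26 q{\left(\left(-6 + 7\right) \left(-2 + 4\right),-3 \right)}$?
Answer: $-54$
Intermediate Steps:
$-2 - 26 q{\left(\left(-6 + 7\right) \left(-2 + 4\right),-3 \right)} = -2 - 26 \left(-6 + 7\right) \left(-2 + 4\right) = -2 - 26 \cdot 1 \cdot 2 = -2 - 52 = -54$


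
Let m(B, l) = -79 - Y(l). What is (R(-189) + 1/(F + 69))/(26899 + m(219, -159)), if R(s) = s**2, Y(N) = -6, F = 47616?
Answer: 851677943/639598905 ≈ 1.3316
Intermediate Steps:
m(B, l) = -73 (m(B, l) = -79 - 1*(-6) = -79 + 6 = -73)
(R(-189) + 1/(F + 69))/(26899 + m(219, -159)) = ((-189)**2 + 1/(47616 + 69))/(26899 - 73) = (35721 + 1/47685)/26826 = (35721 + 1/47685)*(1/26826) = (1703355886/47685)*(1/26826) = 851677943/639598905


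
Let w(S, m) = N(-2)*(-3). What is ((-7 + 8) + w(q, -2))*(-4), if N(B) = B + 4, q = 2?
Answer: 20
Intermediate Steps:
N(B) = 4 + B
w(S, m) = -6 (w(S, m) = (4 - 2)*(-3) = 2*(-3) = -6)
((-7 + 8) + w(q, -2))*(-4) = ((-7 + 8) - 6)*(-4) = (1 - 6)*(-4) = -5*(-4) = 20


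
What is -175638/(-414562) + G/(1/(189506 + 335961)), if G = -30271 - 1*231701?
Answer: -28533813468279825/207281 ≈ -1.3766e+11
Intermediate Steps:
G = -261972 (G = -30271 - 231701 = -261972)
-175638/(-414562) + G/(1/(189506 + 335961)) = -175638/(-414562) - 261972/(1/(189506 + 335961)) = -175638*(-1/414562) - 261972/(1/525467) = 87819/207281 - 261972/1/525467 = 87819/207281 - 261972*525467 = 87819/207281 - 137657640924 = -28533813468279825/207281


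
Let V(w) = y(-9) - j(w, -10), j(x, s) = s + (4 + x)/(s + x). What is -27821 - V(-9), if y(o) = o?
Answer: -528613/19 ≈ -27822.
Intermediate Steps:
j(x, s) = s + (4 + x)/(s + x)
V(w) = -9 - (104 - 9*w)/(-10 + w) (V(w) = -9 - (4 + w + (-10)**2 - 10*w)/(-10 + w) = -9 - (4 + w + 100 - 10*w)/(-10 + w) = -9 - (104 - 9*w)/(-10 + w))
-27821 - V(-9) = -27821 - (-14)/(-10 - 9) = -27821 - (-14)/(-19) = -27821 - (-14)*(-1)/19 = -27821 - 1*14/19 = -27821 - 14/19 = -528613/19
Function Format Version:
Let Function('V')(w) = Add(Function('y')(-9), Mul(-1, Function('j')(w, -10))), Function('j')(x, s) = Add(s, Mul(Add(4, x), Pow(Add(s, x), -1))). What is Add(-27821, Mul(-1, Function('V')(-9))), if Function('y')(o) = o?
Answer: Rational(-528613, 19) ≈ -27822.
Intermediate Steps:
Function('j')(x, s) = Add(s, Mul(Pow(Add(s, x), -1), Add(4, x)))
Function('V')(w) = Add(-9, Mul(-1, Pow(Add(-10, w), -1), Add(104, Mul(-9, w)))) (Function('V')(w) = Add(-9, Mul(-1, Mul(Pow(Add(-10, w), -1), Add(4, w, Pow(-10, 2), Mul(-10, w))))) = Add(-9, Mul(-1, Mul(Pow(Add(-10, w), -1), Add(4, w, 100, Mul(-10, w))))) = Add(-9, Mul(-1, Mul(Pow(Add(-10, w), -1), Add(104, Mul(-9, w))))) = Add(-9, Mul(-1, Pow(Add(-10, w), -1), Add(104, Mul(-9, w)))))
Add(-27821, Mul(-1, Function('V')(-9))) = Add(-27821, Mul(-1, Mul(-14, Pow(Add(-10, -9), -1)))) = Add(-27821, Mul(-1, Mul(-14, Pow(-19, -1)))) = Add(-27821, Mul(-1, Mul(-14, Rational(-1, 19)))) = Add(-27821, Mul(-1, Rational(14, 19))) = Add(-27821, Rational(-14, 19)) = Rational(-528613, 19)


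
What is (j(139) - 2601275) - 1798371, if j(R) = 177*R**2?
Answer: -979829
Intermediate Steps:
(j(139) - 2601275) - 1798371 = (177*139**2 - 2601275) - 1798371 = (177*19321 - 2601275) - 1798371 = (3419817 - 2601275) - 1798371 = 818542 - 1798371 = -979829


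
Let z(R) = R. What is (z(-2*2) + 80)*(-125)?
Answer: -9500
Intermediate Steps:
(z(-2*2) + 80)*(-125) = (-2*2 + 80)*(-125) = (-4 + 80)*(-125) = 76*(-125) = -9500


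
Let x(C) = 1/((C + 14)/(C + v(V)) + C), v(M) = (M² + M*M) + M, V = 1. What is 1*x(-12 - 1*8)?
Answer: -17/334 ≈ -0.050898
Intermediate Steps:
v(M) = M + 2*M² (v(M) = (M² + M²) + M = 2*M² + M = M + 2*M²)
x(C) = 1/(C + (14 + C)/(3 + C)) (x(C) = 1/((C + 14)/(C + 1*(1 + 2*1)) + C) = 1/((14 + C)/(C + 1*(1 + 2)) + C) = 1/((14 + C)/(C + 1*3) + C) = 1/((14 + C)/(C + 3) + C) = 1/((14 + C)/(3 + C) + C) = 1/(C + (14 + C)/(3 + C)))
1*x(-12 - 1*8) = 1*((3 + (-12 - 1*8))/(14 + (-12 - 1*8)² + 4*(-12 - 1*8))) = 1*((3 + (-12 - 8))/(14 + (-12 - 8)² + 4*(-12 - 8))) = 1*((3 - 20)/(14 + (-20)² + 4*(-20))) = 1*(-17/(14 + 400 - 80)) = 1*(-17/334) = -17/334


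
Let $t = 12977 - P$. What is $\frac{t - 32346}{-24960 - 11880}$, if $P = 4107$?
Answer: $\frac{5869}{9210} \approx 0.63724$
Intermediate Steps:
$t = 8870$ ($t = 12977 - 4107 = 8870$)
$\frac{t - 32346}{-24960 - 11880} = \frac{8870 - 32346}{-24960 - 11880} = - \frac{23476}{-36840} = \left(-23476\right) \left(- \frac{1}{36840}\right) = \frac{5869}{9210}$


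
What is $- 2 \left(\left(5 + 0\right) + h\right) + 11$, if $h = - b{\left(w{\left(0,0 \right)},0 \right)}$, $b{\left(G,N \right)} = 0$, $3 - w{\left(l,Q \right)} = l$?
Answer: $1$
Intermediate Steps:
$w{\left(l,Q \right)} = 3 - l$
$h = 0$ ($h = \left(-1\right) 0 = 0$)
$- 2 \left(\left(5 + 0\right) + h\right) + 11 = - 2 \left(\left(5 + 0\right) + 0\right) + 11 = - 2 \left(5 + 0\right) + 11 = \left(-2\right) 5 + 11 = -10 + 11 = 1$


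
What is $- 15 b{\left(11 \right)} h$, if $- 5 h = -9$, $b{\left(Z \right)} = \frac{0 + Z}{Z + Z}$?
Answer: $- \frac{27}{2} \approx -13.5$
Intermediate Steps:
$b{\left(Z \right)} = \frac{1}{2}$ ($b{\left(Z \right)} = \frac{Z}{2 Z} = Z \frac{1}{2 Z} = \frac{1}{2}$)
$h = \frac{9}{5}$ ($h = \left(- \frac{1}{5}\right) \left(-9\right) = \frac{9}{5} \approx 1.8$)
$- 15 b{\left(11 \right)} h = \left(-15\right) \frac{1}{2} \cdot \frac{9}{5} = \left(- \frac{15}{2}\right) \frac{9}{5} = - \frac{27}{2}$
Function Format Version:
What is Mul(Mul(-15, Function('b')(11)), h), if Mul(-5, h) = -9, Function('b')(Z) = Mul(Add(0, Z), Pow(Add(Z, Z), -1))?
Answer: Rational(-27, 2) ≈ -13.500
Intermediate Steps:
Function('b')(Z) = Rational(1, 2) (Function('b')(Z) = Mul(Z, Pow(Mul(2, Z), -1)) = Mul(Z, Mul(Rational(1, 2), Pow(Z, -1))) = Rational(1, 2))
h = Rational(9, 5) (h = Mul(Rational(-1, 5), -9) = Rational(9, 5) ≈ 1.8000)
Mul(Mul(-15, Function('b')(11)), h) = Mul(Mul(-15, Rational(1, 2)), Rational(9, 5)) = Mul(Rational(-15, 2), Rational(9, 5)) = Rational(-27, 2)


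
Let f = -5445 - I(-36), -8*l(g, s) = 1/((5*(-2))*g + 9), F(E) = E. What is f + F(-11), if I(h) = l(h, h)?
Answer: -16106111/2952 ≈ -5456.0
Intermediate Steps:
l(g, s) = -1/(8*(9 - 10*g)) (l(g, s) = -1/(8*((5*(-2))*g + 9)) = -1/(8*(-10*g + 9)) = -1/(8*(9 - 10*g)))
I(h) = 1/(8*(-9 + 10*h))
f = -16073639/2952 (f = -5445 - 1/(8*(-9 + 10*(-36))) = -5445 - 1/(8*(-9 - 360)) = -5445 - 1/(8*(-369)) = -5445 - (-1)/(8*369) = -5445 - 1*(-1/2952) = -5445 + 1/2952 = -16073639/2952 ≈ -5445.0)
f + F(-11) = -16073639/2952 - 11 = -16106111/2952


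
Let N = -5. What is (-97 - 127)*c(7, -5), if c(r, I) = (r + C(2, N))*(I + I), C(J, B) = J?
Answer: 20160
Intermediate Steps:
c(r, I) = 2*I*(2 + r) (c(r, I) = (r + 2)*(I + I) = (2 + r)*(2*I) = 2*I*(2 + r))
(-97 - 127)*c(7, -5) = (-97 - 127)*(2*(-5)*(2 + 7)) = -448*(-5)*9 = -224*(-90) = 20160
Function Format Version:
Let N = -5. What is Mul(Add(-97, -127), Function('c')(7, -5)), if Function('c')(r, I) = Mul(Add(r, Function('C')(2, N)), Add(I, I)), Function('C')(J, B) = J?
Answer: 20160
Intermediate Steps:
Function('c')(r, I) = Mul(2, I, Add(2, r)) (Function('c')(r, I) = Mul(Add(r, 2), Add(I, I)) = Mul(Add(2, r), Mul(2, I)) = Mul(2, I, Add(2, r)))
Mul(Add(-97, -127), Function('c')(7, -5)) = Mul(Add(-97, -127), Mul(2, -5, Add(2, 7))) = Mul(-224, Mul(2, -5, 9)) = Mul(-224, -90) = 20160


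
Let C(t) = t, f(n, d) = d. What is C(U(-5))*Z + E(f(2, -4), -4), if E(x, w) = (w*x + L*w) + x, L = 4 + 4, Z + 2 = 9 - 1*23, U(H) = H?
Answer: 60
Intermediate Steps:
Z = -16 (Z = -2 + (9 - 1*23) = -2 + (9 - 23) = -2 - 14 = -16)
L = 8
E(x, w) = x + 8*w + w*x (E(x, w) = (w*x + 8*w) + x = (8*w + w*x) + x = x + 8*w + w*x)
C(U(-5))*Z + E(f(2, -4), -4) = -5*(-16) + (-4 + 8*(-4) - 4*(-4)) = 80 + (-4 - 32 + 16) = 80 - 20 = 60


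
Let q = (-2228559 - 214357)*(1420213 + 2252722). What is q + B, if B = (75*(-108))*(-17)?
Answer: -8972671540760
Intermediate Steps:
q = -8972671678460 (q = -2442916*3672935 = -8972671678460)
B = 137700 (B = -8100*(-17) = 137700)
q + B = -8972671678460 + 137700 = -8972671540760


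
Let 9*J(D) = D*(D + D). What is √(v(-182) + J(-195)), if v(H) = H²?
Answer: 13*√246 ≈ 203.90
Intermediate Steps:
J(D) = 2*D²/9 (J(D) = (D*(D + D))/9 = (D*(2*D))/9 = (2*D²)/9 = 2*D²/9)
√(v(-182) + J(-195)) = √((-182)² + (2/9)*(-195)²) = √(33124 + (2/9)*38025) = √(33124 + 8450) = √41574 = 13*√246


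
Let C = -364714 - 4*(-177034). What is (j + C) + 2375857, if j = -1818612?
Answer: 900667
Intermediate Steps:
C = 343422 (C = -364714 + 708136 = 343422)
(j + C) + 2375857 = (-1818612 + 343422) + 2375857 = -1475190 + 2375857 = 900667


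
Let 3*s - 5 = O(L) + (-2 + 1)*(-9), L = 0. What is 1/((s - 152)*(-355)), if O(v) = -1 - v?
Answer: 3/157265 ≈ 1.9076e-5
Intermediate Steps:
s = 13/3 (s = 5/3 + ((-1 - 1*0) + (-2 + 1)*(-9))/3 = 5/3 + ((-1 + 0) - 1*(-9))/3 = 5/3 + (-1 + 9)/3 = 5/3 + (⅓)*8 = 5/3 + 8/3 = 13/3 ≈ 4.3333)
1/((s - 152)*(-355)) = 1/((13/3 - 152)*(-355)) = 1/(-443/3*(-355)) = 1/(157265/3) = 3/157265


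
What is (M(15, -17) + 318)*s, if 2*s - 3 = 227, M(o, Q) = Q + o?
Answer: 36340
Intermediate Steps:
s = 115 (s = 3/2 + (½)*227 = 3/2 + 227/2 = 115)
(M(15, -17) + 318)*s = ((-17 + 15) + 318)*115 = (-2 + 318)*115 = 316*115 = 36340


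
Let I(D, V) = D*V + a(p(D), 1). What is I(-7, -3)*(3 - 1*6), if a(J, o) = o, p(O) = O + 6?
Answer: -66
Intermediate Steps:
p(O) = 6 + O
I(D, V) = 1 + D*V (I(D, V) = D*V + 1 = 1 + D*V)
I(-7, -3)*(3 - 1*6) = (1 - 7*(-3))*(3 - 1*6) = (1 + 21)*(3 - 6) = 22*(-3) = -66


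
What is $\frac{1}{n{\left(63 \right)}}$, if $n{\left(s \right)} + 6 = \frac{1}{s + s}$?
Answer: $- \frac{126}{755} \approx -0.16689$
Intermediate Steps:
$n{\left(s \right)} = -6 + \frac{1}{2 s}$ ($n{\left(s \right)} = -6 + \frac{1}{s + s} = -6 + \frac{1}{2 s}$)
$\frac{1}{n{\left(63 \right)}} = \frac{1}{-6 + \frac{1}{2 \cdot 63}} = \frac{1}{-6 + \frac{1}{2} \cdot \frac{1}{63}} = \frac{1}{-6 + \frac{1}{126}} = \frac{1}{- \frac{755}{126}} = - \frac{126}{755}$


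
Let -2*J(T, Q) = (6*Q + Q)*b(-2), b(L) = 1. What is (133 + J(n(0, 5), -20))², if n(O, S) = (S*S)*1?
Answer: 41209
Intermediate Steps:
n(O, S) = S² (n(O, S) = S²*1 = S²)
J(T, Q) = -7*Q/2 (J(T, Q) = -(6*Q + Q)/2 = -7*Q/2)
(133 + J(n(0, 5), -20))² = (133 - 7/2*(-20))² = (133 + 70)² = 203² = 41209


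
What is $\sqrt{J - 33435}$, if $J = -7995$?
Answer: $i \sqrt{41430} \approx 203.54 i$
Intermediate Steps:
$\sqrt{J - 33435} = \sqrt{-7995 - 33435} = \sqrt{-41430} = i \sqrt{41430}$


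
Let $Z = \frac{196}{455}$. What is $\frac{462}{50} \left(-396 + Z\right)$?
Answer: $- \frac{5939472}{1625} \approx -3655.1$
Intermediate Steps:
$Z = \frac{28}{65}$ ($Z = 196 \cdot \frac{1}{455} = \frac{28}{65} \approx 0.43077$)
$\frac{462}{50} \left(-396 + Z\right) = \frac{462}{50} \left(-396 + \frac{28}{65}\right) = 462 \cdot \frac{1}{50} \left(- \frac{25712}{65}\right) = \frac{231}{25} \left(- \frac{25712}{65}\right) = - \frac{5939472}{1625}$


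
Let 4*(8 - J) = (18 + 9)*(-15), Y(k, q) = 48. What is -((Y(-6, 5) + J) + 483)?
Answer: -2561/4 ≈ -640.25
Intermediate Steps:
J = 437/4 (J = 8 - (18 + 9)*(-15)/4 = 8 - 27*(-15)/4 = 8 - ¼*(-405) = 8 + 405/4 = 437/4 ≈ 109.25)
-((Y(-6, 5) + J) + 483) = -((48 + 437/4) + 483) = -(629/4 + 483) = -1*2561/4 = -2561/4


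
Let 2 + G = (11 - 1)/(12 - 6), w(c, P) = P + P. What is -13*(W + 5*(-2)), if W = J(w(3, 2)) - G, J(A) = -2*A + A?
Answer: 533/3 ≈ 177.67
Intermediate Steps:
w(c, P) = 2*P
J(A) = -A
G = -1/3 (G = -2 + (11 - 1)/(12 - 6) = -2 + 10/6 = -2 + 10*(1/6) = -2 + 5/3 = -1/3 ≈ -0.33333)
W = -11/3 (W = -2*2 - 1*(-1/3) = -1*4 + 1/3 = -4 + 1/3 = -11/3 ≈ -3.6667)
-13*(W + 5*(-2)) = -13*(-11/3 + 5*(-2)) = -13*(-11/3 - 10) = -13*(-41/3) = 533/3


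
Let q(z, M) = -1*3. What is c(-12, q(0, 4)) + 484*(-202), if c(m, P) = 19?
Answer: -97749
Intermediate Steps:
q(z, M) = -3
c(-12, q(0, 4)) + 484*(-202) = 19 + 484*(-202) = 19 - 97768 = -97749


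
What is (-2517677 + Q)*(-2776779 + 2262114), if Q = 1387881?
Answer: 581466458340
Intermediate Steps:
(-2517677 + Q)*(-2776779 + 2262114) = (-2517677 + 1387881)*(-2776779 + 2262114) = -1129796*(-514665) = 581466458340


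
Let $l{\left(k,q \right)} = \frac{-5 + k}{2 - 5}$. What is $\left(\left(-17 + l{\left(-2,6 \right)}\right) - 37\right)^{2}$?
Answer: $\frac{24025}{9} \approx 2669.4$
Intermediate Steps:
$l{\left(k,q \right)} = \frac{5}{3} - \frac{k}{3}$ ($l{\left(k,q \right)} = \frac{-5 + k}{2 - 5} = \frac{-5 + k}{-3} = \left(-5 + k\right) \left(- \frac{1}{3}\right) = \frac{5}{3} - \frac{k}{3}$)
$\left(\left(-17 + l{\left(-2,6 \right)}\right) - 37\right)^{2} = \left(\left(-17 + \left(\frac{5}{3} - - \frac{2}{3}\right)\right) - 37\right)^{2} = \left(\left(-17 + \left(\frac{5}{3} + \frac{2}{3}\right)\right) - 37\right)^{2} = \left(\left(-17 + \frac{7}{3}\right) - 37\right)^{2} = \left(- \frac{44}{3} - 37\right)^{2} = \left(- \frac{155}{3}\right)^{2} = \frac{24025}{9}$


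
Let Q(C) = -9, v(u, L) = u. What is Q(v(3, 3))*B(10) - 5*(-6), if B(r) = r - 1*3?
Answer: -33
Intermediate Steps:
B(r) = -3 + r (B(r) = r - 3 = -3 + r)
Q(v(3, 3))*B(10) - 5*(-6) = -9*(-3 + 10) - 5*(-6) = -9*7 + 30 = -63 + 30 = -33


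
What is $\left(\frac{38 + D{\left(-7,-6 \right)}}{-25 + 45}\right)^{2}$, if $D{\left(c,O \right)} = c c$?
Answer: $\frac{7569}{400} \approx 18.922$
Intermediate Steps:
$D{\left(c,O \right)} = c^{2}$
$\left(\frac{38 + D{\left(-7,-6 \right)}}{-25 + 45}\right)^{2} = \left(\frac{38 + \left(-7\right)^{2}}{-25 + 45}\right)^{2} = \left(\frac{38 + 49}{20}\right)^{2} = \left(87 \cdot \frac{1}{20}\right)^{2} = \left(\frac{87}{20}\right)^{2} = \frac{7569}{400}$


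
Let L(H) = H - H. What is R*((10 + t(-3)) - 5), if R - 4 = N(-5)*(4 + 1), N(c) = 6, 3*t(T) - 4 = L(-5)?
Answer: 646/3 ≈ 215.33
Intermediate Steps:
L(H) = 0
t(T) = 4/3 (t(T) = 4/3 + (⅓)*0 = 4/3 + 0 = 4/3)
R = 34 (R = 4 + 6*(4 + 1) = 4 + 6*5 = 4 + 30 = 34)
R*((10 + t(-3)) - 5) = 34*((10 + 4/3) - 5) = 34*(34/3 - 5) = 34*(19/3) = 646/3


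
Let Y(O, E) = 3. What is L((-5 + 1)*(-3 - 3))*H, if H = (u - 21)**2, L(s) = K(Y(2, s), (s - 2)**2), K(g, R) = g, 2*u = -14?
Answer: 2352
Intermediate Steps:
u = -7 (u = (1/2)*(-14) = -7)
L(s) = 3
H = 784 (H = (-7 - 21)**2 = (-28)**2 = 784)
L((-5 + 1)*(-3 - 3))*H = 3*784 = 2352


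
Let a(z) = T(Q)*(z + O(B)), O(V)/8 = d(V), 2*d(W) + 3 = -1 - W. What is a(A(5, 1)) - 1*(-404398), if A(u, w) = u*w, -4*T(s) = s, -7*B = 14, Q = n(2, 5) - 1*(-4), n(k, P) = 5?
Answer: 1617619/4 ≈ 4.0441e+5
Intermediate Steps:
Q = 9 (Q = 5 - 1*(-4) = 5 + 4 = 9)
B = -2 (B = -⅐*14 = -2)
d(W) = -2 - W/2 (d(W) = -3/2 + (-1 - W)/2 = -3/2 + (-½ - W/2) = -2 - W/2)
T(s) = -s/4
O(V) = -16 - 4*V (O(V) = 8*(-2 - V/2) = -16 - 4*V)
a(z) = 18 - 9*z/4 (a(z) = (-¼*9)*(z + (-16 - 4*(-2))) = -9*(z + (-16 + 8))/4 = -9*(z - 8)/4 = -9*(-8 + z)/4 = 18 - 9*z/4)
a(A(5, 1)) - 1*(-404398) = (18 - 45/4) - 1*(-404398) = (18 - 9/4*5) + 404398 = (18 - 45/4) + 404398 = 27/4 + 404398 = 1617619/4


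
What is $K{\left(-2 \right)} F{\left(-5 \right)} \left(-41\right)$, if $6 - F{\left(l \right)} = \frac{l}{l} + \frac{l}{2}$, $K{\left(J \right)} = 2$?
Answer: $-615$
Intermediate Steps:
$F{\left(l \right)} = 5 - \frac{l}{2}$ ($F{\left(l \right)} = 6 - \left(\frac{l}{l} + \frac{l}{2}\right) = 6 - \left(1 + l \frac{1}{2}\right) = 6 - \left(1 + \frac{l}{2}\right) = 5 - \frac{l}{2}$)
$K{\left(-2 \right)} F{\left(-5 \right)} \left(-41\right) = 2 \left(5 - - \frac{5}{2}\right) \left(-41\right) = 2 \left(5 + \frac{5}{2}\right) \left(-41\right) = 2 \cdot \frac{15}{2} \left(-41\right) = 15 \left(-41\right) = -615$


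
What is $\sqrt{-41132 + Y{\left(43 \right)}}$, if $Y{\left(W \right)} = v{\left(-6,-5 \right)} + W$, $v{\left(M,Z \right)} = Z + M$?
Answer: $10 i \sqrt{411} \approx 202.73 i$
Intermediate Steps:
$v{\left(M,Z \right)} = M + Z$
$Y{\left(W \right)} = -11 + W$ ($Y{\left(W \right)} = \left(-6 - 5\right) + W = -11 + W$)
$\sqrt{-41132 + Y{\left(43 \right)}} = \sqrt{-41132 + \left(-11 + 43\right)} = \sqrt{-41132 + 32} = \sqrt{-41100} = 10 i \sqrt{411}$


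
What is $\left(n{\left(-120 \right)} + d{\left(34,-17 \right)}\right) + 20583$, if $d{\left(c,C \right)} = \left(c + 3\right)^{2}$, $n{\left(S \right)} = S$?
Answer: $21832$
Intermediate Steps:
$d{\left(c,C \right)} = \left(3 + c\right)^{2}$
$\left(n{\left(-120 \right)} + d{\left(34,-17 \right)}\right) + 20583 = \left(-120 + \left(3 + 34\right)^{2}\right) + 20583 = \left(-120 + 37^{2}\right) + 20583 = \left(-120 + 1369\right) + 20583 = 1249 + 20583 = 21832$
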